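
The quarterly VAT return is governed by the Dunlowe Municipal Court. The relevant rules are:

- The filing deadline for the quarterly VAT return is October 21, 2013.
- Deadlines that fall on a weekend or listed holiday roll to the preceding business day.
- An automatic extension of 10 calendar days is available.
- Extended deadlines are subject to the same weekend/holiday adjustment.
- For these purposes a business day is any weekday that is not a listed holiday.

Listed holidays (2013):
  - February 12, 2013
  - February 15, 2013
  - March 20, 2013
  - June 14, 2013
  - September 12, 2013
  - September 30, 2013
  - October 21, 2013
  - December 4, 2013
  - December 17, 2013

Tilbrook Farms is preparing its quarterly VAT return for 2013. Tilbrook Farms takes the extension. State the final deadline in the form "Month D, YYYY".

The statutory due date is October 21, 2013.
October 21, 2013 falls on a listed holiday. Rolling to the preceding business day gives October 18, 2013, a Friday.
Add the 10 calendar-day extension to October 18, 2013: October 28, 2013.
October 28, 2013 falls on a Monday, which is a business day, so no adjustment is needed.
So the filing is due October 28, 2013.

October 28, 2013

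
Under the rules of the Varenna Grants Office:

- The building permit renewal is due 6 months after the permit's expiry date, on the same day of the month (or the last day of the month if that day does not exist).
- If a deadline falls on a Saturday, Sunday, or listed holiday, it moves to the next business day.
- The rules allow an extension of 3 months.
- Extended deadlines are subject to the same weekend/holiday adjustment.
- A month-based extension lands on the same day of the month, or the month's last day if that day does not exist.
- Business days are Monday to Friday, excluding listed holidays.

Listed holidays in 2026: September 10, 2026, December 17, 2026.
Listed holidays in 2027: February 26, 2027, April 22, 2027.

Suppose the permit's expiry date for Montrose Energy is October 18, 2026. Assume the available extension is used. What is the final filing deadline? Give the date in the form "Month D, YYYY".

6 months after October 18, 2026, on the same day of the month, is April 18, 2027.
April 18, 2027 is a Sunday, so it moves to the next business day, April 19, 2027 (Monday).
The 3 months extension carries April 19, 2027 to July 19, 2027.
Since July 19, 2027 is a Monday and not a holiday, the date is unchanged.
Deadline: July 19, 2027.

July 19, 2027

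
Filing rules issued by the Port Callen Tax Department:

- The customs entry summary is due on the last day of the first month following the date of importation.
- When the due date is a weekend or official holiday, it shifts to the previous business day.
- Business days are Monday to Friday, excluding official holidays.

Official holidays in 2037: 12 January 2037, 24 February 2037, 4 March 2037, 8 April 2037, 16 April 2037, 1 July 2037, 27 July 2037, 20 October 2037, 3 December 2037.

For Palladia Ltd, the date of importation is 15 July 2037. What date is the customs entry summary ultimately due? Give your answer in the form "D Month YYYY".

1 month after 15 July 2037 is August 2037; that month ends on 31 August 2037.
31 August 2037 (Monday) is already a business day.
So the filing is due 31 August 2037.

31 August 2037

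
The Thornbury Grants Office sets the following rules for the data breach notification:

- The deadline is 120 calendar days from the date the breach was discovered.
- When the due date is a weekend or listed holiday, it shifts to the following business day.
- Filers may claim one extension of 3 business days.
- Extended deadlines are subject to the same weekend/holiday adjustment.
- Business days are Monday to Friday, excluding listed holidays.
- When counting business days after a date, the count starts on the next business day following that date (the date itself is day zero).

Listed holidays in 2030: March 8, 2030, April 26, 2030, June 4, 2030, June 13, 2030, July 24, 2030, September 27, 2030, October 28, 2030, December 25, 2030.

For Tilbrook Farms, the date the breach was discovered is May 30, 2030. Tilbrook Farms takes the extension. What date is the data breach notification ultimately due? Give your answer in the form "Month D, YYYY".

October 3, 2030

120 calendar days after May 30, 2030 is September 27, 2030.
Because September 27, 2030 is a listed holiday, the deadline becomes September 30, 2030 (Monday).
Counting 3 further business days from September 30, 2030 reaches October 3, 2030.
October 3, 2030 falls on a Thursday, which is a business day, so no adjustment is needed.
The final due date is October 3, 2030.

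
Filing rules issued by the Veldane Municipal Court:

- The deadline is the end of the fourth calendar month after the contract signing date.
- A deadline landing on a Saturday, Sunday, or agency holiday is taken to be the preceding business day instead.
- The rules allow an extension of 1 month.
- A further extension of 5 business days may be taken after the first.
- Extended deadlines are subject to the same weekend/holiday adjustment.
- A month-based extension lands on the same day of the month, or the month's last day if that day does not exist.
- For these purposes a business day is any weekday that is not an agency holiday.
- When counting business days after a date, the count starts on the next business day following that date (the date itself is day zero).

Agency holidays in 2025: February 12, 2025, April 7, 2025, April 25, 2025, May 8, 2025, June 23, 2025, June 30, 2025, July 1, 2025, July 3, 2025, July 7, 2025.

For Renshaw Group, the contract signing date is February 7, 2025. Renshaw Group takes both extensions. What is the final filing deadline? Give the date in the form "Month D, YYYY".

August 1, 2025

4 months after February 7, 2025 is June 2025; that month ends on June 30, 2025.
Because June 30, 2025 is a listed holiday, the deadline becomes June 27, 2025 (Friday).
Applying the 1 month extension: 1 month after June 27, 2025 is July 27, 2025.
July 27, 2025 falls on a Sunday. Rolling to the preceding business day gives July 25, 2025, a Friday.
The 5-business-day extension runs from July 25, 2025 to August 1, 2025.
August 1, 2025 is a Friday and not a listed holiday, so it stands.
Deadline: August 1, 2025.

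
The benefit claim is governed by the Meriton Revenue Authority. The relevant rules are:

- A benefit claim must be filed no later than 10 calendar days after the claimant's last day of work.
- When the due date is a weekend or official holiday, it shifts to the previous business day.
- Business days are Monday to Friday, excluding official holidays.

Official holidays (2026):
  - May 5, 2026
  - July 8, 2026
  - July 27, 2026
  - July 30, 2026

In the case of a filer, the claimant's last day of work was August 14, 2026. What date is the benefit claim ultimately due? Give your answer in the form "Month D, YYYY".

Adding 10 calendar days to August 14, 2026 gives August 24, 2026.
August 24, 2026 is a Monday and not a listed holiday, so it stands.
Final deadline: August 24, 2026.

August 24, 2026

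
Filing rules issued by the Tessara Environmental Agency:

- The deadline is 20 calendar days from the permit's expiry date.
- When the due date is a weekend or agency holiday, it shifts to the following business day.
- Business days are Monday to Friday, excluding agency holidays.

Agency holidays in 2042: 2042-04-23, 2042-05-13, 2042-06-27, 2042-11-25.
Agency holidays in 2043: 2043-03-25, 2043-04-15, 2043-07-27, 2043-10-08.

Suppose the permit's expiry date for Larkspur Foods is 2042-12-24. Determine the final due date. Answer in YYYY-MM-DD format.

2043-01-13

Trigger date 2042-12-24 + 20 calendar days = 2043-01-13.
Since 2043-01-13 is a Tuesday and not a holiday, the date is unchanged.
The final due date is 2043-01-13.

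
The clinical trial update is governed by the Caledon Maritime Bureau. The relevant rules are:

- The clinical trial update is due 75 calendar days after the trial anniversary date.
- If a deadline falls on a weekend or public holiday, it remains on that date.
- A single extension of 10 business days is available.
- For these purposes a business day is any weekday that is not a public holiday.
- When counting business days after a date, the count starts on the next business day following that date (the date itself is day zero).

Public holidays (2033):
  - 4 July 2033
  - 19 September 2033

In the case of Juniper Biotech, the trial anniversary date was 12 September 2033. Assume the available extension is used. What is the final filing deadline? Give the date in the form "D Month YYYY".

Adding 75 calendar days to 12 September 2033 gives 26 November 2033.
26 November 2033 is a Saturday; no weekend or holiday adjustment applies.
Counting 10 further business days from 26 November 2033 reaches 9 December 2033.
9 December 2033 is a Friday; no weekend or holiday adjustment applies.
The final due date is 9 December 2033.

9 December 2033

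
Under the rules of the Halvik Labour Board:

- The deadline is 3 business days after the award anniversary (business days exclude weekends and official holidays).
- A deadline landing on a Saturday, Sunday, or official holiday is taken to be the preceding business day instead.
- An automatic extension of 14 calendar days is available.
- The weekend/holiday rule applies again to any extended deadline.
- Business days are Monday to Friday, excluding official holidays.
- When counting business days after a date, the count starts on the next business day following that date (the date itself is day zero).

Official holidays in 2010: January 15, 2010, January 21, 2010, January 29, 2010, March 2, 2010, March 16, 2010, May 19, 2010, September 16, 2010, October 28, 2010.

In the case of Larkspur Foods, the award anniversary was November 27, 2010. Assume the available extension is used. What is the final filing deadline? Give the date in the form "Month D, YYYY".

December 15, 2010

3 business days after November 27, 2010, excluding weekends and holidays, is December 1, 2010.
December 1, 2010 (Wednesday) is already a business day.
Applying the 14-calendar-day extension: December 1, 2010 + 14 days = December 15, 2010.
Since December 15, 2010 is a Wednesday and not a holiday, the date is unchanged.
Final deadline: December 15, 2010.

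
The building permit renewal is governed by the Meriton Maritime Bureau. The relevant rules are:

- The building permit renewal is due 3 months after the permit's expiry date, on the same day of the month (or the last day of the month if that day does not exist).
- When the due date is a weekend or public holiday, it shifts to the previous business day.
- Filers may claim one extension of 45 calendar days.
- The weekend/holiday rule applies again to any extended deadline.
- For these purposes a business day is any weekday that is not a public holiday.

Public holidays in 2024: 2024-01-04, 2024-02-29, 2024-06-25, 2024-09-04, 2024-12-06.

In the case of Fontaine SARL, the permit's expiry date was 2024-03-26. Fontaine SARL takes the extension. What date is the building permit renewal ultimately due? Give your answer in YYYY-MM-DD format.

Moving 3 months forward from 2024-03-26 on the corresponding day gives 2024-06-26.
2024-06-26 is a Wednesday and not a listed holiday, so it stands.
Applying the 45-calendar-day extension: 2024-06-26 + 45 days = 2024-08-10.
2024-08-10 is a Saturday, so it moves to the preceding business day, 2024-08-09 (Friday).
Final deadline: 2024-08-09.

2024-08-09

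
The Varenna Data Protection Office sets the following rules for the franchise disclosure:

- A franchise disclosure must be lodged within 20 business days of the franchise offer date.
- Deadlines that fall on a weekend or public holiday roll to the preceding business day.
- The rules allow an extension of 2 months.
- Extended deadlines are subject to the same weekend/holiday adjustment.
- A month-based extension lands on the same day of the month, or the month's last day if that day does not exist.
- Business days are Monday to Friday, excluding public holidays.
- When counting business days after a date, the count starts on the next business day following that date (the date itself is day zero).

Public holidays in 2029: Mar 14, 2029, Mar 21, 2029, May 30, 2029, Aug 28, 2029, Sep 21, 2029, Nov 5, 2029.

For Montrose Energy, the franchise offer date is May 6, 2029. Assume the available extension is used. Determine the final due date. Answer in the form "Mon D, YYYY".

Aug 3, 2029

20 business days after May 6, 2029, excluding weekends and holidays, is Jun 4, 2029.
Since Jun 4, 2029 is a Monday and not a holiday, the date is unchanged.
Applying the 2 months extension: 2 months after Jun 4, 2029 is Aug 4, 2029.
Aug 4, 2029 falls on a Saturday. Rolling to the preceding business day gives Aug 3, 2029, a Friday.
Deadline: Aug 3, 2029.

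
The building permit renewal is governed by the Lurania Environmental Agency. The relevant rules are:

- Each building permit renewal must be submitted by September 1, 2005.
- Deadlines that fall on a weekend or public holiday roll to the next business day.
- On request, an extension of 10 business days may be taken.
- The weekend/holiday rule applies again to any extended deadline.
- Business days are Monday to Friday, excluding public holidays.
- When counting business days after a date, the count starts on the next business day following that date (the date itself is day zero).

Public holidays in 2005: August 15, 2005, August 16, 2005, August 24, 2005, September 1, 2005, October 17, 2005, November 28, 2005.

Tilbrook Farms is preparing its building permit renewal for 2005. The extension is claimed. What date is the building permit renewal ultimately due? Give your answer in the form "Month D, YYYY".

The statutory due date is September 1, 2005.
September 1, 2005 is a listed holiday, so it moves to the next business day, September 2, 2005 (Friday).
Counting 10 further business days from September 2, 2005 reaches September 16, 2005.
September 16, 2005 is a Friday and not a listed holiday, so it stands.
The final due date is September 16, 2005.

September 16, 2005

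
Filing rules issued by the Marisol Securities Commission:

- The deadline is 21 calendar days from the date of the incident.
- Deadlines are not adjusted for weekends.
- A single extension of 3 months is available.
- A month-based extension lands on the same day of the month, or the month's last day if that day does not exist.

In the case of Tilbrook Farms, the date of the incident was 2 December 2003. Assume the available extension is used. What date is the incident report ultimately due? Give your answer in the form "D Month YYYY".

From 2 December 2003, 21 calendar days later is 23 December 2003.
23 December 2003 is a Tuesday; no weekend or holiday adjustment applies.
Applying the 3 months extension: 3 months after 23 December 2003 is 23 March 2004.
23 March 2004 falls on a Tuesday. The rules make no weekend/holiday allowance, so it remains 23 March 2004.
Deadline: 23 March 2004.

23 March 2004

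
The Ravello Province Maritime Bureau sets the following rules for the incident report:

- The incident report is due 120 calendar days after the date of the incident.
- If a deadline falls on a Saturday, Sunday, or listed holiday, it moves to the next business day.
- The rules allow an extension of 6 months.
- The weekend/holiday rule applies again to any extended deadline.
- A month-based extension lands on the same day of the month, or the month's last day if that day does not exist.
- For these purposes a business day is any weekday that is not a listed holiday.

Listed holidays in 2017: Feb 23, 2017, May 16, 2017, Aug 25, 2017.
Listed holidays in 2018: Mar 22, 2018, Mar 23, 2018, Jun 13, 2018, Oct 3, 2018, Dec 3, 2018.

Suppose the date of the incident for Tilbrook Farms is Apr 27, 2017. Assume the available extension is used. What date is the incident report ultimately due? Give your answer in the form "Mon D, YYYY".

Trigger date Apr 27, 2017 + 120 calendar days = Aug 25, 2017.
Because Aug 25, 2017 is a listed holiday, the deadline becomes Aug 28, 2017 (Monday).
The 6 months extension carries Aug 28, 2017 to Feb 28, 2018.
Feb 28, 2018 falls on a Wednesday, which is a business day, so no adjustment is needed.
So the filing is due Feb 28, 2018.

Feb 28, 2018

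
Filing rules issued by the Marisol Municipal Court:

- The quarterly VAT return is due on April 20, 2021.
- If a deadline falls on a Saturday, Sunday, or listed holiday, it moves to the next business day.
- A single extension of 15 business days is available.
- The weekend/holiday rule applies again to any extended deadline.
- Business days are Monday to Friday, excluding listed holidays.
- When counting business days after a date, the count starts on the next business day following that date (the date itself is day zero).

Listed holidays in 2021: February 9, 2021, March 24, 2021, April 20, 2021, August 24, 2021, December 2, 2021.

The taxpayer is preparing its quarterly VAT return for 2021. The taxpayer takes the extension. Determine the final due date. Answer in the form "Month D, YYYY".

May 12, 2021

The stated deadline is April 20, 2021.
April 20, 2021 falls on a listed holiday. Rolling to the next business day gives April 21, 2021, a Wednesday.
The 15-business-day extension runs from April 21, 2021 to May 12, 2021.
May 12, 2021 (Wednesday) is already a business day.
The final due date is May 12, 2021.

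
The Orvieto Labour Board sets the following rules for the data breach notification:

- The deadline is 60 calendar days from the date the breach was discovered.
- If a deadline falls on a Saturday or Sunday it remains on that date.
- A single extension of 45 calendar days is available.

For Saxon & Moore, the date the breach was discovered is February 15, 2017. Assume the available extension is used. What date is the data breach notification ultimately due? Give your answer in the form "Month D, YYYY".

May 31, 2017

From February 15, 2017, 60 calendar days later is April 16, 2017.
April 16, 2017 is a Sunday; no weekend or holiday adjustment applies.
Applying the 45-calendar-day extension: April 16, 2017 + 45 days = May 31, 2017.
No adjustment is made for weekends or holidays, so May 31, 2017 stands.
Final deadline: May 31, 2017.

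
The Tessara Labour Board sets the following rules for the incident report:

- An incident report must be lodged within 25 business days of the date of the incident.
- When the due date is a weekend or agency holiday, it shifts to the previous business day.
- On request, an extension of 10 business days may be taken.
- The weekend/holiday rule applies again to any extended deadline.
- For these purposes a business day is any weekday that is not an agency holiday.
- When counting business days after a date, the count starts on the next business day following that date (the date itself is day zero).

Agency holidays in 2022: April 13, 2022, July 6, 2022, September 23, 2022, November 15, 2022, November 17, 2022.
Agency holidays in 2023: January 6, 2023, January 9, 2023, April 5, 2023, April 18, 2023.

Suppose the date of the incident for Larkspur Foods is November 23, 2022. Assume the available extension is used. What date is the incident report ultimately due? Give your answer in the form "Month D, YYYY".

January 13, 2023

Counting 25 business days after November 23, 2022 (skipping weekends and listed holidays) reaches December 28, 2022.
Since December 28, 2022 is a Wednesday and not a holiday, the date is unchanged.
Applying the 10-business-day extension: 10 business days after December 28, 2022 is January 13, 2023.
January 13, 2023 falls on a Friday, which is a business day, so no adjustment is needed.
Deadline: January 13, 2023.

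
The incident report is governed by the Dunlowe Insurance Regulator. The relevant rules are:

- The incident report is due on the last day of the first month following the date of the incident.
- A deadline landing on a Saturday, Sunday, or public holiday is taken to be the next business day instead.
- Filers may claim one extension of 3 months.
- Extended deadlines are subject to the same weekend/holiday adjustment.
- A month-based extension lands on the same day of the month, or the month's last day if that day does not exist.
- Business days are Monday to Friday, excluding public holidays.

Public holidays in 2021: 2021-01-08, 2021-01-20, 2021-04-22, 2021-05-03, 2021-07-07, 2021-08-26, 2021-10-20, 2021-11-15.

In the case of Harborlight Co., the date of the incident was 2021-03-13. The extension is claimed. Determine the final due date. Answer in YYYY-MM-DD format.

2021-07-30

1 month after 2021-03-13 is April 2021; that month ends on 2021-04-30.
2021-04-30 falls on a Friday, which is a business day, so no adjustment is needed.
The 3 months extension carries 2021-04-30 to 2021-07-30.
2021-07-30 (Friday) is already a business day.
Deadline: 2021-07-30.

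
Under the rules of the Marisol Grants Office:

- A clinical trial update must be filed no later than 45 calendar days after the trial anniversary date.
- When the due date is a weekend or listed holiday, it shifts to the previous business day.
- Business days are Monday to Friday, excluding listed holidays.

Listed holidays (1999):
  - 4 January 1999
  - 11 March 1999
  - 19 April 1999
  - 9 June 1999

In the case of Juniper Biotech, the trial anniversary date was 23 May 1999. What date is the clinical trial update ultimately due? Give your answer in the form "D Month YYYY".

Adding 45 calendar days to 23 May 1999 gives 7 July 1999.
Since 7 July 1999 is a Wednesday and not a holiday, the date is unchanged.
Final deadline: 7 July 1999.

7 July 1999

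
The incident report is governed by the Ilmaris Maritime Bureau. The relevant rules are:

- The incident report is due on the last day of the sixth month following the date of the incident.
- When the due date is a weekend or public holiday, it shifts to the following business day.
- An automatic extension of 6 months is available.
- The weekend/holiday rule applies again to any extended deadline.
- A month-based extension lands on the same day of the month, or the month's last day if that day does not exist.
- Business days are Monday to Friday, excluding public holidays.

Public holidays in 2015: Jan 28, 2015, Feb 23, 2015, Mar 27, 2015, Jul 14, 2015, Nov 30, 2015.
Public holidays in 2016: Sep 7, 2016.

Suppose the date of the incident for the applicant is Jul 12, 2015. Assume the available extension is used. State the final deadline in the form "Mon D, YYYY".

6 months after Jul 12, 2015 is January 2016; that month ends on Jan 31, 2016.
Jan 31, 2016 is a Sunday; the next business day is Feb 1, 2016 (Monday).
Add 6 months to Feb 1, 2016: Aug 1, 2016.
Aug 1, 2016 (Monday) is already a business day.
Final deadline: Aug 1, 2016.

Aug 1, 2016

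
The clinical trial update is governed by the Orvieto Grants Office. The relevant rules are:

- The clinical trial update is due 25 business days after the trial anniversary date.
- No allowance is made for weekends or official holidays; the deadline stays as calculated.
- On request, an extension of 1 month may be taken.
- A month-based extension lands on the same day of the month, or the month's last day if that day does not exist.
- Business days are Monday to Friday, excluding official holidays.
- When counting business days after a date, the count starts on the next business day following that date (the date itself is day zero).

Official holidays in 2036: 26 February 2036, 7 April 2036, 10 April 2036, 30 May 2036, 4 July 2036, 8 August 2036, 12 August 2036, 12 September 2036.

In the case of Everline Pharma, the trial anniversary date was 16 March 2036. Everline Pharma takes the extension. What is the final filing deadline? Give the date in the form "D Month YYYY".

Starting the day after 16 March 2036 and counting 25 business days lands on 22 April 2036.
No adjustment is made for weekends or holidays, so 22 April 2036 stands.
Applying the 1 month extension: 1 month after 22 April 2036 is 22 May 2036.
22 May 2036 falls on a Thursday. The rules make no weekend/holiday allowance, so it remains 22 May 2036.
Deadline: 22 May 2036.

22 May 2036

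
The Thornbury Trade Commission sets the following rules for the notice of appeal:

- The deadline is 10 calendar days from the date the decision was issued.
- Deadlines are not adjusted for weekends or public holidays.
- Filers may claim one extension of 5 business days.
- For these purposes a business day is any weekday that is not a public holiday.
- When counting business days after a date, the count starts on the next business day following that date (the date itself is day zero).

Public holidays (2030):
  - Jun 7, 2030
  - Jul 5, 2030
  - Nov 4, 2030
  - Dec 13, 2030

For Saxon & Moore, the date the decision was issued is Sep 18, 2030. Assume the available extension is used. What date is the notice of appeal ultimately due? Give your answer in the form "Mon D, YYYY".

Oct 4, 2030

Trigger date Sep 18, 2030 + 10 calendar days = Sep 28, 2030.
Sep 28, 2030 falls on a Saturday. The rules make no weekend/holiday allowance, so it remains Sep 28, 2030.
Counting 5 further business days from Sep 28, 2030 reaches Oct 4, 2030.
No adjustment is made for weekends or holidays, so Oct 4, 2030 stands.
The final due date is Oct 4, 2030.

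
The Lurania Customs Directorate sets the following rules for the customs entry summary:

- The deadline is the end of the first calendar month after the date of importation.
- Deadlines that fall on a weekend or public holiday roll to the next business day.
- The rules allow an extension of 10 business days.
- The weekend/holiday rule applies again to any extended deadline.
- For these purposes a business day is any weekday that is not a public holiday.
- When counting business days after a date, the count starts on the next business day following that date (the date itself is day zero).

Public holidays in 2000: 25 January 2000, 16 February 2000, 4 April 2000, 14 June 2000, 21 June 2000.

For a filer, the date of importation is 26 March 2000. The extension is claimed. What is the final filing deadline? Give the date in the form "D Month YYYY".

The first month after 26 March 2000 is April 2000, whose last day is 30 April 2000.
30 April 2000 is a Sunday; the next business day is 1 May 2000 (Monday).
Applying the 10-business-day extension: 10 business days after 1 May 2000 is 15 May 2000.
15 May 2000 (Monday) is already a business day.
The final due date is 15 May 2000.

15 May 2000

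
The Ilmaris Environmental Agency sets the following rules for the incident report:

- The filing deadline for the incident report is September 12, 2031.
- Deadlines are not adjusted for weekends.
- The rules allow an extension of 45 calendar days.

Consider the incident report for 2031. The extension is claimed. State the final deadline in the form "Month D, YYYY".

The stated deadline is September 12, 2031.
September 12, 2031 falls on a Friday. The rules make no weekend/holiday allowance, so it remains September 12, 2031.
The 45-calendar-day extension moves the deadline from September 12, 2031 to October 27, 2031.
October 27, 2031 falls on a Monday. The rules make no weekend/holiday allowance, so it remains October 27, 2031.
Final deadline: October 27, 2031.

October 27, 2031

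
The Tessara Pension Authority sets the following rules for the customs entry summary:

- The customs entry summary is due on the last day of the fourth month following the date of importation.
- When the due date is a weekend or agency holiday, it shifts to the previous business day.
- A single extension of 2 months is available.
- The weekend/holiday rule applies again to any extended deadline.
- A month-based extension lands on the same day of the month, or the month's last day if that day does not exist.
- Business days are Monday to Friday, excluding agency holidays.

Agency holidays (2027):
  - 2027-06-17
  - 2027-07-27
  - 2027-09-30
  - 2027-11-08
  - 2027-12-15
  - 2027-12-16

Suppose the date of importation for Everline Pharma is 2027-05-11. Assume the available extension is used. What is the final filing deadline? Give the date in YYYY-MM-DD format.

4 months after 2027-05-11 is September 2027; that month ends on 2027-09-30.
2027-09-30 is a listed holiday, so it moves to the preceding business day, 2027-09-29 (Wednesday).
Add 2 months to 2027-09-29: 2027-11-29.
2027-11-29 (Monday) is already a business day.
The final due date is 2027-11-29.

2027-11-29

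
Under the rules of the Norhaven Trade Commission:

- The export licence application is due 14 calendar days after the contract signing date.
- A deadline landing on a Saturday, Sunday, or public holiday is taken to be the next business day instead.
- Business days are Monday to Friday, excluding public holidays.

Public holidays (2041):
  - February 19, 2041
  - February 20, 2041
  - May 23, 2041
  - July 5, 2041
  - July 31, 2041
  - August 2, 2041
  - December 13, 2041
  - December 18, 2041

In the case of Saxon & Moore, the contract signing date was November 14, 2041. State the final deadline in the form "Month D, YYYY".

November 28, 2041

From November 14, 2041, 14 calendar days later is November 28, 2041.
November 28, 2041 is a Thursday and not a listed holiday, so it stands.
So the filing is due November 28, 2041.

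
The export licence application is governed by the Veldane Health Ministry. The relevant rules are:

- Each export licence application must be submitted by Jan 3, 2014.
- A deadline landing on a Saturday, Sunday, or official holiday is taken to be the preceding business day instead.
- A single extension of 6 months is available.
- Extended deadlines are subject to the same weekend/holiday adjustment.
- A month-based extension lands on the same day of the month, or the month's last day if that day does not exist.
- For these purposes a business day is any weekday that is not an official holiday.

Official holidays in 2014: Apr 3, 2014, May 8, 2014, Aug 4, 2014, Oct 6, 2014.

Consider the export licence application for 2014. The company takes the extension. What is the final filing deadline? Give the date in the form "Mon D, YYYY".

Jul 3, 2014

The statutory due date is Jan 3, 2014.
Jan 3, 2014 falls on a Friday, which is a business day, so no adjustment is needed.
Applying the 6 months extension: 6 months after Jan 3, 2014 is Jul 3, 2014.
Jul 3, 2014 falls on a Thursday, which is a business day, so no adjustment is needed.
The final due date is Jul 3, 2014.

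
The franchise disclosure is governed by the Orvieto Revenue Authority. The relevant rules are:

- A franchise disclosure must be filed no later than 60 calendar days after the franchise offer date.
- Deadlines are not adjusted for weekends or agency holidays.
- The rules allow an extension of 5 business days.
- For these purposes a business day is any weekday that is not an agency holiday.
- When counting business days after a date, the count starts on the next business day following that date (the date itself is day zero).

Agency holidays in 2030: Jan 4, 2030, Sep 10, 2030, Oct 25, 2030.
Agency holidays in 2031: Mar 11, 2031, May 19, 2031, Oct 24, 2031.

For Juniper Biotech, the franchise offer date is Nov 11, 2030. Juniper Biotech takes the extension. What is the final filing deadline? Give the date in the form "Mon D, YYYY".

Jan 17, 2031

Trigger date Nov 11, 2030 + 60 calendar days = Jan 10, 2031.
Jan 10, 2031 falls on a Friday. The rules make no weekend/holiday allowance, so it remains Jan 10, 2031.
Counting 5 further business days from Jan 10, 2031 reaches Jan 17, 2031.
No adjustment is made for weekends or holidays, so Jan 17, 2031 stands.
Deadline: Jan 17, 2031.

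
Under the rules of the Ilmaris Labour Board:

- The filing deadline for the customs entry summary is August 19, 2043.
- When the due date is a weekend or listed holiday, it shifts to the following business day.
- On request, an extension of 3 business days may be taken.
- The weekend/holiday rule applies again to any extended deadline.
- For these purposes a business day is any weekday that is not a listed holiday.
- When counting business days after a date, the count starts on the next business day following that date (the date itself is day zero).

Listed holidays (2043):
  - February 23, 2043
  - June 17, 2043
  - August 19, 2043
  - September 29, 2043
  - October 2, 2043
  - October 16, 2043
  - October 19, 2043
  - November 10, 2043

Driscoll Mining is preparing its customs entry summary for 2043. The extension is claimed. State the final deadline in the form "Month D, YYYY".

Start from the fixed due date, August 19, 2043.
Because August 19, 2043 is a listed holiday, the deadline becomes August 20, 2043 (Thursday).
Applying the 3-business-day extension: 3 business days after August 20, 2043 is August 25, 2043.
August 25, 2043 (Tuesday) is already a business day.
Deadline: August 25, 2043.

August 25, 2043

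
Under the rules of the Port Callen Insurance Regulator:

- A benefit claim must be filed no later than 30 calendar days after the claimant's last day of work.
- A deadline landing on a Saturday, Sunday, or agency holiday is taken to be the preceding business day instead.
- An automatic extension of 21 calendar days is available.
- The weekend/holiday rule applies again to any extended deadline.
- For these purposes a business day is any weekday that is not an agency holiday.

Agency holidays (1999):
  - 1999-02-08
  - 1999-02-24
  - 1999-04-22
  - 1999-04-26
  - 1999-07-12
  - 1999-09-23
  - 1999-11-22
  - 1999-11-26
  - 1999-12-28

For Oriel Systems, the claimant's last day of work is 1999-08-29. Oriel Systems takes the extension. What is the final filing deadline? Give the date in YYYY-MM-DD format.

From 1999-08-29, 30 calendar days later is 1999-09-28.
1999-09-28 falls on a Tuesday, which is a business day, so no adjustment is needed.
Applying the 21-calendar-day extension: 1999-09-28 + 21 days = 1999-10-19.
1999-10-19 is a Tuesday and not a listed holiday, so it stands.
The final due date is 1999-10-19.

1999-10-19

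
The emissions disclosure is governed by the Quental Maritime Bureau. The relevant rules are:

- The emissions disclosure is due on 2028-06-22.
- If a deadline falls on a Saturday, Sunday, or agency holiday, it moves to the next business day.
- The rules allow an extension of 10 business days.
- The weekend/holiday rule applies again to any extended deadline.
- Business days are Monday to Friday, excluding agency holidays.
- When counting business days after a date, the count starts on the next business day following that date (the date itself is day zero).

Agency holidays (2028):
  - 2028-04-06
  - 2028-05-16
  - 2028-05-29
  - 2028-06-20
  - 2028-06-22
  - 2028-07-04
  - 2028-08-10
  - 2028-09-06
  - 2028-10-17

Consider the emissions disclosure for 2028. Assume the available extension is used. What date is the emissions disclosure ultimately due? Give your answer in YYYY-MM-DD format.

2028-07-10

The statutory due date is 2028-06-22.
2028-06-22 is a listed holiday, so it moves to the next business day, 2028-06-23 (Friday).
Counting 10 further business days from 2028-06-23 reaches 2028-07-10.
2028-07-10 (Monday) is already a business day.
Final deadline: 2028-07-10.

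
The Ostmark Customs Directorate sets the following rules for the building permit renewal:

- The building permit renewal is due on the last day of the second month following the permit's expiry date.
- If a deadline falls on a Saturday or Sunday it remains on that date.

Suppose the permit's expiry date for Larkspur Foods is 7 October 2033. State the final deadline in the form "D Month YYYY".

2 months after 7 October 2033 is December 2033; that month ends on 31 December 2033.
31 December 2033 is a Saturday; no weekend or holiday adjustment applies.
The final due date is 31 December 2033.

31 December 2033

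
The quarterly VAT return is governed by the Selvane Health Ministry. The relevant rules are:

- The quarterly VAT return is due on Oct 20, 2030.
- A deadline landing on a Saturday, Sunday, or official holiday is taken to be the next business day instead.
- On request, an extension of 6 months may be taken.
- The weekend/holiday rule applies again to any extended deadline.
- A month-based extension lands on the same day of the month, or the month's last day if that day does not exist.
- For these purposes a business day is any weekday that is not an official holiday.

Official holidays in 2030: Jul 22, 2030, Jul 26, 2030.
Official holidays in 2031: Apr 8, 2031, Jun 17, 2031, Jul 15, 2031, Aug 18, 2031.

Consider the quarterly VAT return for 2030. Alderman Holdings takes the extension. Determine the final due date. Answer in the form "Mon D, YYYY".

Apr 21, 2031

Start from the fixed due date, Oct 20, 2030.
Oct 20, 2030 falls on a Sunday. Rolling to the next business day gives Oct 21, 2030, a Monday.
The 6 months extension carries Oct 21, 2030 to Apr 21, 2031.
Apr 21, 2031 falls on a Monday, which is a business day, so no adjustment is needed.
Deadline: Apr 21, 2031.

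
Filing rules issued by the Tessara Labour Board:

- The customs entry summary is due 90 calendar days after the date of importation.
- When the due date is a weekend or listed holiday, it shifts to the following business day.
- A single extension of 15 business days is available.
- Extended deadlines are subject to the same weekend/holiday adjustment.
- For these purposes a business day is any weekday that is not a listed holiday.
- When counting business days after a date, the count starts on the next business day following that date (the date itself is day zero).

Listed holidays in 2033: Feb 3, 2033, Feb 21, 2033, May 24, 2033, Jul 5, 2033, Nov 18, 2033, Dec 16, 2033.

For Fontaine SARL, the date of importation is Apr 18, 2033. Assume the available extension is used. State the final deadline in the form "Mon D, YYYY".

90 calendar days after Apr 18, 2033 is Jul 17, 2033.
Jul 17, 2033 is a Sunday, so it moves to the next business day, Jul 18, 2033 (Monday).
The 15-business-day extension runs from Jul 18, 2033 to Aug 8, 2033.
Aug 8, 2033 is a Monday and not a listed holiday, so it stands.
So the filing is due Aug 8, 2033.

Aug 8, 2033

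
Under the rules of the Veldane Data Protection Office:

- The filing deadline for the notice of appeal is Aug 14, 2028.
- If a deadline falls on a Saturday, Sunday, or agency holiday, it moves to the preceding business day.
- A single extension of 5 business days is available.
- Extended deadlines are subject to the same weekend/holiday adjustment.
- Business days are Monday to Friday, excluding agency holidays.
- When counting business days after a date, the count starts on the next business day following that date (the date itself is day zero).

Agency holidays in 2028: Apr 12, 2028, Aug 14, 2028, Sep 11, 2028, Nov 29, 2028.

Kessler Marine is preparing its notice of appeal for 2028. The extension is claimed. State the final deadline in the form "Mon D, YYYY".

Aug 21, 2028

The statutory due date is Aug 14, 2028.
Because Aug 14, 2028 is a listed holiday, the deadline becomes Aug 11, 2028 (Friday).
The 5-business-day extension runs from Aug 11, 2028 to Aug 21, 2028.
Aug 21, 2028 is a Monday and not a listed holiday, so it stands.
So the filing is due Aug 21, 2028.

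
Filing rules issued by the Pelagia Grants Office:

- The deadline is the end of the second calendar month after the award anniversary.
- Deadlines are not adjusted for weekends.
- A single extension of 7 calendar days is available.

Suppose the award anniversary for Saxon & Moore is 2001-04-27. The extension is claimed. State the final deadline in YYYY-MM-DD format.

The second month after 2001-04-27 is June 2001, whose last day is 2001-06-30.
No adjustment is made for weekends or holidays, so 2001-06-30 stands.
The 7-calendar-day extension moves the deadline from 2001-06-30 to 2001-07-07.
2001-07-07 is a Saturday; no weekend or holiday adjustment applies.
So the filing is due 2001-07-07.

2001-07-07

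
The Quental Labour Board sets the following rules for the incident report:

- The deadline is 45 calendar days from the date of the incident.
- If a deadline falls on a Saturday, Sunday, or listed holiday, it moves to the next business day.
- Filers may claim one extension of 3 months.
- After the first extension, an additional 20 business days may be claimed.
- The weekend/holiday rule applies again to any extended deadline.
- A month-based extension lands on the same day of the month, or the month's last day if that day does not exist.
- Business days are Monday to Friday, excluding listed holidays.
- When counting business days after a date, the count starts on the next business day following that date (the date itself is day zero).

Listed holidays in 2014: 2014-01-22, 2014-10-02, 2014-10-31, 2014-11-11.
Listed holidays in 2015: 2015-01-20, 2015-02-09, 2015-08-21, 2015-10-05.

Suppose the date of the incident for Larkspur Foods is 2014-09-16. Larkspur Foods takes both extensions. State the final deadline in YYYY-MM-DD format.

2015-03-04

Adding 45 calendar days to 2014-09-16 gives 2014-10-31.
2014-10-31 is a listed holiday, so it moves to the next business day, 2014-11-03 (Monday).
Applying the 3 months extension: 3 months after 2014-11-03 is 2015-02-03.
Since 2015-02-03 is a Tuesday and not a holiday, the date is unchanged.
The 20-business-day extension runs from 2015-02-03 to 2015-03-04.
2015-03-04 is a Wednesday and not a listed holiday, so it stands.
Deadline: 2015-03-04.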